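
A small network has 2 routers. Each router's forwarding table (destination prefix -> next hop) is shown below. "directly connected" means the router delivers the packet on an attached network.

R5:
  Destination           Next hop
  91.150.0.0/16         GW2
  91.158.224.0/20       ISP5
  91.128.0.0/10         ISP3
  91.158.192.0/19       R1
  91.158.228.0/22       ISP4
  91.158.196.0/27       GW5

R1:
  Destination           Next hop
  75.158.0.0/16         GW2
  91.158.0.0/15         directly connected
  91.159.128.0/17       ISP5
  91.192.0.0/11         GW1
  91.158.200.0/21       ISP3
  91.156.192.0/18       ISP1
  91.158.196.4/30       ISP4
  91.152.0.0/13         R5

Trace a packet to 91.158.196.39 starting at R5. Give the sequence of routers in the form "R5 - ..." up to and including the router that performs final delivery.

At R5: longest match for 91.158.196.39 is 91.158.192.0/19 -> R1
At R1: longest match for 91.158.196.39 is 91.158.0.0/15 -> directly connected

R5 - R1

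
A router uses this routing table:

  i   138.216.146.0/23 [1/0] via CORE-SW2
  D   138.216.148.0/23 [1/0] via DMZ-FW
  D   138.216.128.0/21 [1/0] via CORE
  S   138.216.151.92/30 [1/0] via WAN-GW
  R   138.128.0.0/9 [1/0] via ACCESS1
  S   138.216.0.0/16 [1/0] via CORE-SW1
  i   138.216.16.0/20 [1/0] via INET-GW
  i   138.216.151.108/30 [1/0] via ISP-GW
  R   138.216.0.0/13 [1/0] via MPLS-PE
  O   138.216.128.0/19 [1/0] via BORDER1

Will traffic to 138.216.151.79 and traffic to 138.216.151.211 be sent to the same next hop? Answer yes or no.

138.216.151.79: longest match 138.216.128.0/19 -> BORDER1
138.216.151.211: longest match 138.216.128.0/19 -> BORDER1

yes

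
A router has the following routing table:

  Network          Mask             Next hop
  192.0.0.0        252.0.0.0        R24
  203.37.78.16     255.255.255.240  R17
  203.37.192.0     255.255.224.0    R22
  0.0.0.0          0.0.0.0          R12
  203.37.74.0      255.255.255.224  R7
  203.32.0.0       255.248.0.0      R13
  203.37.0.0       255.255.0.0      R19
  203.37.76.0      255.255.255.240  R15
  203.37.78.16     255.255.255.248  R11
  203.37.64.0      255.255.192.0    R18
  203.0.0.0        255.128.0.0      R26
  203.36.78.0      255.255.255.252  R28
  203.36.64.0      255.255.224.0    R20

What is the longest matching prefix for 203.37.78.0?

203.37.64.0/18

Entries matching 203.37.78.0:
  0.0.0.0/0 (default, matches everything)
  203.0.0.0/9 (203.0.0.0 - 203.127.255.255)
  203.32.0.0/13 (203.32.0.0 - 203.39.255.255)
  203.37.0.0/16 (203.37.0.0 - 203.37.255.255)
  203.37.64.0/18 (203.37.64.0 - 203.37.127.255)
Most specific is 203.37.64.0/18.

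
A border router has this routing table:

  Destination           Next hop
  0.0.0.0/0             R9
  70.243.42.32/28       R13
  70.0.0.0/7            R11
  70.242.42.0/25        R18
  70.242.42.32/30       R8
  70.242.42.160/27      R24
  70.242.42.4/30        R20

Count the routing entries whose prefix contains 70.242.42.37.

3

Prefixes containing 70.242.42.37:
  0.0.0.0/0 (default, matches everything)
  70.0.0.0/7 (70.0.0.0 - 71.255.255.255)
  70.242.42.0/25 (70.242.42.0 - 70.242.42.127)
Total matching entries: 3.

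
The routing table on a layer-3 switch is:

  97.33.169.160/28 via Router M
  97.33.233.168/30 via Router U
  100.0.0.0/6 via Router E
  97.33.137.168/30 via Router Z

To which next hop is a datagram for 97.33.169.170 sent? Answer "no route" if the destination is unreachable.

Router M

Routes whose prefix contains 97.33.169.170:
  97.33.169.160/28 (97.33.169.160 - 97.33.169.175) -> Router M
More-specific entries that do NOT match:
  97.33.233.168/30 (97.33.233.168 - 97.33.233.171) does not contain 97.33.169.170
  97.33.137.168/30 (97.33.137.168 - 97.33.137.171) does not contain 97.33.169.170
Longest matching prefix is /28 -> next hop Router M.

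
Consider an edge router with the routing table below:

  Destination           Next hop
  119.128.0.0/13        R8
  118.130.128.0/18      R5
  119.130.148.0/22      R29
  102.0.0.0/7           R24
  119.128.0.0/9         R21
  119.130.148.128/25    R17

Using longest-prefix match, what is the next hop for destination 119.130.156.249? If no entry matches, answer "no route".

R8

Routes whose prefix contains 119.130.156.249:
  119.128.0.0/9 (119.128.0.0 - 119.255.255.255) -> R21
  119.128.0.0/13 (119.128.0.0 - 119.135.255.255) -> R8
More-specific entries that do NOT match:
  119.130.148.128/25 (119.130.148.128 - 119.130.148.255) does not contain 119.130.156.249
  119.130.148.0/22 (119.130.148.0 - 119.130.151.255) does not contain 119.130.156.249
  118.130.128.0/18 (118.130.128.0 - 118.130.191.255) does not contain 119.130.156.249
Longest matching prefix is /13 -> next hop R8.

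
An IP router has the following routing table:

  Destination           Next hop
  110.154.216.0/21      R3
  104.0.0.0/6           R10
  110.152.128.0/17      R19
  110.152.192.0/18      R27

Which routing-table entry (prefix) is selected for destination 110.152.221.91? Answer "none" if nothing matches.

Entries matching 110.152.221.91:
  110.152.128.0/17 (110.152.128.0 - 110.152.255.255)
  110.152.192.0/18 (110.152.192.0 - 110.152.255.255)
Most specific is 110.152.192.0/18.

110.152.192.0/18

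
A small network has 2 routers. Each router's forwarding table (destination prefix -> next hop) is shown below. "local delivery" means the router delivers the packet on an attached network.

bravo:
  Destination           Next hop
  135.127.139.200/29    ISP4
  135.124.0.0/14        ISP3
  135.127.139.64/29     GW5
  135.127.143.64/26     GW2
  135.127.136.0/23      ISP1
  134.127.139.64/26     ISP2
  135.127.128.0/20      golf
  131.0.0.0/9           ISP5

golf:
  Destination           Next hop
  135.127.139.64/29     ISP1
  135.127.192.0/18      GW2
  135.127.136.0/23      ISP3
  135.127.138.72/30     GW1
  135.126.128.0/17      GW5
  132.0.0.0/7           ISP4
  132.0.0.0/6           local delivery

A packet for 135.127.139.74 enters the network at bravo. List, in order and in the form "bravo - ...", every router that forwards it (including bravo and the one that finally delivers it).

At bravo: longest match for 135.127.139.74 is 135.127.128.0/20 -> golf
At golf: longest match for 135.127.139.74 is 132.0.0.0/6 -> local delivery

bravo - golf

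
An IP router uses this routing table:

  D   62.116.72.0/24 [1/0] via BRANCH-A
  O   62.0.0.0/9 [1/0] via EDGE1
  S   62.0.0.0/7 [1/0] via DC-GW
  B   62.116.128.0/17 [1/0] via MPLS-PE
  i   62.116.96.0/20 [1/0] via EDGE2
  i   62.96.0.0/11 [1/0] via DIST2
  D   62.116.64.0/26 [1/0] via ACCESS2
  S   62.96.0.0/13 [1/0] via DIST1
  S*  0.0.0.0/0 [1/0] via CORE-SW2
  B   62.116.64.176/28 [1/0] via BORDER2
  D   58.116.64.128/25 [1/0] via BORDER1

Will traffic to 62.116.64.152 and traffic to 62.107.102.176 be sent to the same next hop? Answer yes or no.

62.116.64.152: longest match 62.96.0.0/11 -> DIST2
62.107.102.176: longest match 62.96.0.0/11 -> DIST2

yes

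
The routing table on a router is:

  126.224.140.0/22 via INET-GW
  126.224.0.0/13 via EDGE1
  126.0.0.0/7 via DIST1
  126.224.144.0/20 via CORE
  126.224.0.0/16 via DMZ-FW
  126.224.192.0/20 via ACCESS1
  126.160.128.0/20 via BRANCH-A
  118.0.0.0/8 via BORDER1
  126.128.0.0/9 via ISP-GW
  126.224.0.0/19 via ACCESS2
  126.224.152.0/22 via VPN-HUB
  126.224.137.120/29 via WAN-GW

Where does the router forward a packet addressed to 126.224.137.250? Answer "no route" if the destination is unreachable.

Routes whose prefix contains 126.224.137.250:
  126.0.0.0/7 (126.0.0.0 - 127.255.255.255) -> DIST1
  126.128.0.0/9 (126.128.0.0 - 126.255.255.255) -> ISP-GW
  126.224.0.0/13 (126.224.0.0 - 126.231.255.255) -> EDGE1
  126.224.0.0/16 (126.224.0.0 - 126.224.255.255) -> DMZ-FW
More-specific entries that do NOT match:
  126.224.137.120/29 (126.224.137.120 - 126.224.137.127) does not contain 126.224.137.250
  126.224.140.0/22 (126.224.140.0 - 126.224.143.255) does not contain 126.224.137.250
  126.224.152.0/22 (126.224.152.0 - 126.224.155.255) does not contain 126.224.137.250
  126.224.144.0/20 (126.224.144.0 - 126.224.159.255) does not contain 126.224.137.250
  126.224.192.0/20 (126.224.192.0 - 126.224.207.255) does not contain 126.224.137.250
  126.160.128.0/20 (126.160.128.0 - 126.160.143.255) does not contain 126.224.137.250
  126.224.0.0/19 (126.224.0.0 - 126.224.31.255) does not contain 126.224.137.250
Longest matching prefix is /16 -> next hop DMZ-FW.

DMZ-FW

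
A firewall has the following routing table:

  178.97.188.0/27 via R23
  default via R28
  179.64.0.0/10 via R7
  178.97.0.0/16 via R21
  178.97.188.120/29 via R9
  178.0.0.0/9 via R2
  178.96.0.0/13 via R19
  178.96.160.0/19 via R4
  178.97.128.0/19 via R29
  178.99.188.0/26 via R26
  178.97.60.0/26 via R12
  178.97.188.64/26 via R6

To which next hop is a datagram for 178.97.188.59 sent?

R21

Routes whose prefix contains 178.97.188.59:
  0.0.0.0/0 (default, matches everything) -> R28
  178.0.0.0/9 (178.0.0.0 - 178.127.255.255) -> R2
  178.96.0.0/13 (178.96.0.0 - 178.103.255.255) -> R19
  178.97.0.0/16 (178.97.0.0 - 178.97.255.255) -> R21
More-specific entries that do NOT match:
  178.97.188.120/29 (178.97.188.120 - 178.97.188.127) does not contain 178.97.188.59
  178.97.188.0/27 (178.97.188.0 - 178.97.188.31) does not contain 178.97.188.59
  178.99.188.0/26 (178.99.188.0 - 178.99.188.63) does not contain 178.97.188.59
  178.97.60.0/26 (178.97.60.0 - 178.97.60.63) does not contain 178.97.188.59
  178.97.188.64/26 (178.97.188.64 - 178.97.188.127) does not contain 178.97.188.59
  178.96.160.0/19 (178.96.160.0 - 178.96.191.255) does not contain 178.97.188.59
  178.97.128.0/19 (178.97.128.0 - 178.97.159.255) does not contain 178.97.188.59
Longest matching prefix is /16 -> next hop R21.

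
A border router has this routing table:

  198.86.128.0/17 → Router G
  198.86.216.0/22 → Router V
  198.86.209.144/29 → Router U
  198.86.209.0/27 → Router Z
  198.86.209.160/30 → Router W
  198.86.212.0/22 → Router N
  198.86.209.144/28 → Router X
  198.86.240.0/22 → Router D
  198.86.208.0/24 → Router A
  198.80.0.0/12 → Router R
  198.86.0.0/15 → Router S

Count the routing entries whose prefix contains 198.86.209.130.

3

Prefixes containing 198.86.209.130:
  198.80.0.0/12 (198.80.0.0 - 198.95.255.255)
  198.86.0.0/15 (198.86.0.0 - 198.87.255.255)
  198.86.128.0/17 (198.86.128.0 - 198.86.255.255)
Total matching entries: 3.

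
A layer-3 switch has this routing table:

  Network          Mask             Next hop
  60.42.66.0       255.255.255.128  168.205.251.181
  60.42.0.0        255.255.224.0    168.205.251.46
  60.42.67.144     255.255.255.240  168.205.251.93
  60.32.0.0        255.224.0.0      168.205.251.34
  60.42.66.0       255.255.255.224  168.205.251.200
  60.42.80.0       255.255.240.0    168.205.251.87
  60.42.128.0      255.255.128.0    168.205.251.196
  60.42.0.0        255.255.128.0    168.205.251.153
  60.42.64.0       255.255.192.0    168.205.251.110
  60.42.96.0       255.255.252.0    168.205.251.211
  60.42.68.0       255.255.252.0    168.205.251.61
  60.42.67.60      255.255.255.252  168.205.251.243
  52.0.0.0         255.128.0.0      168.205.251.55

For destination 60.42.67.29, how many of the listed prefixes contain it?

3

Prefixes containing 60.42.67.29:
  60.32.0.0/11 (60.32.0.0 - 60.63.255.255)
  60.42.0.0/17 (60.42.0.0 - 60.42.127.255)
  60.42.64.0/18 (60.42.64.0 - 60.42.127.255)
Total matching entries: 3.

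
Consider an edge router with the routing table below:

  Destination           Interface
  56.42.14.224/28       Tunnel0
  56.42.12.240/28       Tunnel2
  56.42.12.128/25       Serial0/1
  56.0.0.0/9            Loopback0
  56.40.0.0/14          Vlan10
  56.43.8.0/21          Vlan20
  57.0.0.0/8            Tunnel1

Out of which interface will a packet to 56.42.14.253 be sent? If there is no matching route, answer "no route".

Vlan10

Routes whose prefix contains 56.42.14.253:
  56.0.0.0/9 (56.0.0.0 - 56.127.255.255) -> Loopback0
  56.40.0.0/14 (56.40.0.0 - 56.43.255.255) -> Vlan10
More-specific entries that do NOT match:
  56.42.14.224/28 (56.42.14.224 - 56.42.14.239) does not contain 56.42.14.253
  56.42.12.240/28 (56.42.12.240 - 56.42.12.255) does not contain 56.42.14.253
  56.42.12.128/25 (56.42.12.128 - 56.42.12.255) does not contain 56.42.14.253
  56.43.8.0/21 (56.43.8.0 - 56.43.15.255) does not contain 56.42.14.253
Longest matching prefix is /14 -> interface Vlan10.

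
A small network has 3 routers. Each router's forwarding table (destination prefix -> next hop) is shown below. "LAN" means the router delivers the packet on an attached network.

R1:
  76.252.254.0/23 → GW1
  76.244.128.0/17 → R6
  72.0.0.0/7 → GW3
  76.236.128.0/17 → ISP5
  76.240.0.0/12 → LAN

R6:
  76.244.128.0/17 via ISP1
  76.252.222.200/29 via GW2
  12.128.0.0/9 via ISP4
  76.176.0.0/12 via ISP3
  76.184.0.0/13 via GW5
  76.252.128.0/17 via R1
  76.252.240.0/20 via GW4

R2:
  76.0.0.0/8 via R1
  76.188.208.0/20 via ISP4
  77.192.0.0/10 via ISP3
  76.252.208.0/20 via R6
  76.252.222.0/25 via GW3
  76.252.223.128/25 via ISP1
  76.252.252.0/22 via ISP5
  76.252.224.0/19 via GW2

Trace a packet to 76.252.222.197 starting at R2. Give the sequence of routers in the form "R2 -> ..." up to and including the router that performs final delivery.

R2 -> R6 -> R1

At R2: longest match for 76.252.222.197 is 76.252.208.0/20 -> R6
At R6: longest match for 76.252.222.197 is 76.252.128.0/17 -> R1
At R1: longest match for 76.252.222.197 is 76.240.0.0/12 -> LAN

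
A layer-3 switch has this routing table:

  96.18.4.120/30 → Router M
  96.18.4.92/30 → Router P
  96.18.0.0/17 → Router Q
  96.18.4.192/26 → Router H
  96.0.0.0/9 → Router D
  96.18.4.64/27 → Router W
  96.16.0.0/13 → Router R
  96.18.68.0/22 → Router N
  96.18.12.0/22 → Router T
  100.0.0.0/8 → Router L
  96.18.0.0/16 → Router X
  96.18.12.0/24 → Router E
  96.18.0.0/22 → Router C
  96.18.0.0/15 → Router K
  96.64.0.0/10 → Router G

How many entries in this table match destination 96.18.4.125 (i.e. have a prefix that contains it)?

Prefixes containing 96.18.4.125:
  96.0.0.0/9 (96.0.0.0 - 96.127.255.255)
  96.16.0.0/13 (96.16.0.0 - 96.23.255.255)
  96.18.0.0/15 (96.18.0.0 - 96.19.255.255)
  96.18.0.0/16 (96.18.0.0 - 96.18.255.255)
  96.18.0.0/17 (96.18.0.0 - 96.18.127.255)
Total matching entries: 5.

5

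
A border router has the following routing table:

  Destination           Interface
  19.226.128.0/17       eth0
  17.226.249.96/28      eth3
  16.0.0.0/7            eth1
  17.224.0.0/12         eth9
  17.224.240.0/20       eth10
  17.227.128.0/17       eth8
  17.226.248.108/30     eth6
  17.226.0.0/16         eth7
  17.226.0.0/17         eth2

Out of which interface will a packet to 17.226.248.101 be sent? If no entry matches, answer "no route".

Routes whose prefix contains 17.226.248.101:
  16.0.0.0/7 (16.0.0.0 - 17.255.255.255) -> eth1
  17.224.0.0/12 (17.224.0.0 - 17.239.255.255) -> eth9
  17.226.0.0/16 (17.226.0.0 - 17.226.255.255) -> eth7
More-specific entries that do NOT match:
  17.226.248.108/30 (17.226.248.108 - 17.226.248.111) does not contain 17.226.248.101
  17.226.249.96/28 (17.226.249.96 - 17.226.249.111) does not contain 17.226.248.101
  17.224.240.0/20 (17.224.240.0 - 17.224.255.255) does not contain 17.226.248.101
  19.226.128.0/17 (19.226.128.0 - 19.226.255.255) does not contain 17.226.248.101
  17.227.128.0/17 (17.227.128.0 - 17.227.255.255) does not contain 17.226.248.101
  17.226.0.0/17 (17.226.0.0 - 17.226.127.255) does not contain 17.226.248.101
Longest matching prefix is /16 -> interface eth7.

eth7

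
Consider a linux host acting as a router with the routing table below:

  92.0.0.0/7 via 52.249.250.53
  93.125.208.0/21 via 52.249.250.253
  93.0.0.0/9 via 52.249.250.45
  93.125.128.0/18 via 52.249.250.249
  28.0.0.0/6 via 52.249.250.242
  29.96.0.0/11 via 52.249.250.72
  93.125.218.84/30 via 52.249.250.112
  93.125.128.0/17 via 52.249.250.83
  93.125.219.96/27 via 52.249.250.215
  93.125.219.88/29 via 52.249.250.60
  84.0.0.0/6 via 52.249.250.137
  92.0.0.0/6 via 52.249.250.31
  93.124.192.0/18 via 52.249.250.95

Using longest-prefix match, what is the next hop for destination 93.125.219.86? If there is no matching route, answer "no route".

52.249.250.83

Routes whose prefix contains 93.125.219.86:
  92.0.0.0/6 (92.0.0.0 - 95.255.255.255) -> 52.249.250.31
  92.0.0.0/7 (92.0.0.0 - 93.255.255.255) -> 52.249.250.53
  93.0.0.0/9 (93.0.0.0 - 93.127.255.255) -> 52.249.250.45
  93.125.128.0/17 (93.125.128.0 - 93.125.255.255) -> 52.249.250.83
More-specific entries that do NOT match:
  93.125.218.84/30 (93.125.218.84 - 93.125.218.87) does not contain 93.125.219.86
  93.125.219.88/29 (93.125.219.88 - 93.125.219.95) does not contain 93.125.219.86
  93.125.219.96/27 (93.125.219.96 - 93.125.219.127) does not contain 93.125.219.86
  93.125.208.0/21 (93.125.208.0 - 93.125.215.255) does not contain 93.125.219.86
  93.125.128.0/18 (93.125.128.0 - 93.125.191.255) does not contain 93.125.219.86
  93.124.192.0/18 (93.124.192.0 - 93.124.255.255) does not contain 93.125.219.86
Longest matching prefix is /17 -> next hop 52.249.250.83.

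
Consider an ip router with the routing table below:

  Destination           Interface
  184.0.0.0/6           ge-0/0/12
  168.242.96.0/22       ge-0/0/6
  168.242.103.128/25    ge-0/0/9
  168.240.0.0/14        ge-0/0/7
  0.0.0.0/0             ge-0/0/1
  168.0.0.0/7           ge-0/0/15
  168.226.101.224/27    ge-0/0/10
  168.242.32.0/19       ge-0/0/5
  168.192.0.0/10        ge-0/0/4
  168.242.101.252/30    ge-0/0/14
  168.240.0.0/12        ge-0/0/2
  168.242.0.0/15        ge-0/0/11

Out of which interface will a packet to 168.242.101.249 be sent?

Routes whose prefix contains 168.242.101.249:
  0.0.0.0/0 (default, matches everything) -> ge-0/0/1
  168.0.0.0/7 (168.0.0.0 - 169.255.255.255) -> ge-0/0/15
  168.192.0.0/10 (168.192.0.0 - 168.255.255.255) -> ge-0/0/4
  168.240.0.0/12 (168.240.0.0 - 168.255.255.255) -> ge-0/0/2
  168.240.0.0/14 (168.240.0.0 - 168.243.255.255) -> ge-0/0/7
  168.242.0.0/15 (168.242.0.0 - 168.243.255.255) -> ge-0/0/11
More-specific entries that do NOT match:
  168.242.101.252/30 (168.242.101.252 - 168.242.101.255) does not contain 168.242.101.249
  168.226.101.224/27 (168.226.101.224 - 168.226.101.255) does not contain 168.242.101.249
  168.242.103.128/25 (168.242.103.128 - 168.242.103.255) does not contain 168.242.101.249
  168.242.96.0/22 (168.242.96.0 - 168.242.99.255) does not contain 168.242.101.249
  168.242.32.0/19 (168.242.32.0 - 168.242.63.255) does not contain 168.242.101.249
Longest matching prefix is /15 -> interface ge-0/0/11.

ge-0/0/11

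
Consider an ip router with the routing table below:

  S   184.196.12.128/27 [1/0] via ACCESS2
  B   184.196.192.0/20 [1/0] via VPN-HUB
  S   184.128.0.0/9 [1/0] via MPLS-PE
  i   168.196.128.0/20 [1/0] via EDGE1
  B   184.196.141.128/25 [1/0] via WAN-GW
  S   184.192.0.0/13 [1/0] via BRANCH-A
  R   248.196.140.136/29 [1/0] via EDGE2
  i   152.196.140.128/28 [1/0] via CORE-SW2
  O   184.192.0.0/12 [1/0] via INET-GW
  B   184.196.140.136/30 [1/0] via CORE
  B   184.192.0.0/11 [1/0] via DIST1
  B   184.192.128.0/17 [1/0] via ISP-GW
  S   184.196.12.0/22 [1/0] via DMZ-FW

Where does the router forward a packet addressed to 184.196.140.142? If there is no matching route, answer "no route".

BRANCH-A

Routes whose prefix contains 184.196.140.142:
  184.128.0.0/9 (184.128.0.0 - 184.255.255.255) -> MPLS-PE
  184.192.0.0/11 (184.192.0.0 - 184.223.255.255) -> DIST1
  184.192.0.0/12 (184.192.0.0 - 184.207.255.255) -> INET-GW
  184.192.0.0/13 (184.192.0.0 - 184.199.255.255) -> BRANCH-A
More-specific entries that do NOT match:
  184.196.140.136/30 (184.196.140.136 - 184.196.140.139) does not contain 184.196.140.142
  248.196.140.136/29 (248.196.140.136 - 248.196.140.143) does not contain 184.196.140.142
  152.196.140.128/28 (152.196.140.128 - 152.196.140.143) does not contain 184.196.140.142
  184.196.12.128/27 (184.196.12.128 - 184.196.12.159) does not contain 184.196.140.142
  184.196.141.128/25 (184.196.141.128 - 184.196.141.255) does not contain 184.196.140.142
  184.196.12.0/22 (184.196.12.0 - 184.196.15.255) does not contain 184.196.140.142
  184.196.192.0/20 (184.196.192.0 - 184.196.207.255) does not contain 184.196.140.142
  168.196.128.0/20 (168.196.128.0 - 168.196.143.255) does not contain 184.196.140.142
  184.192.128.0/17 (184.192.128.0 - 184.192.255.255) does not contain 184.196.140.142
Longest matching prefix is /13 -> next hop BRANCH-A.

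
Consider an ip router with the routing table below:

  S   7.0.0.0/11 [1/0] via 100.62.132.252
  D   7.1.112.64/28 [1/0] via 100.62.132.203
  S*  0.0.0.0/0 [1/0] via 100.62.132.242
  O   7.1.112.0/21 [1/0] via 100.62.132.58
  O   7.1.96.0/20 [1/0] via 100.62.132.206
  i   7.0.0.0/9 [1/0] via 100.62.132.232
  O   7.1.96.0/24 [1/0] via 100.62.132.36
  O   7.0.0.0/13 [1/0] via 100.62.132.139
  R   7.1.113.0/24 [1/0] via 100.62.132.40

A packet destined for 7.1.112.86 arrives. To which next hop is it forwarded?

100.62.132.58

Routes whose prefix contains 7.1.112.86:
  0.0.0.0/0 (default, matches everything) -> 100.62.132.242
  7.0.0.0/9 (7.0.0.0 - 7.127.255.255) -> 100.62.132.232
  7.0.0.0/11 (7.0.0.0 - 7.31.255.255) -> 100.62.132.252
  7.0.0.0/13 (7.0.0.0 - 7.7.255.255) -> 100.62.132.139
  7.1.112.0/21 (7.1.112.0 - 7.1.119.255) -> 100.62.132.58
More-specific entries that do NOT match:
  7.1.112.64/28 (7.1.112.64 - 7.1.112.79) does not contain 7.1.112.86
  7.1.96.0/24 (7.1.96.0 - 7.1.96.255) does not contain 7.1.112.86
  7.1.113.0/24 (7.1.113.0 - 7.1.113.255) does not contain 7.1.112.86
Longest matching prefix is /21 -> next hop 100.62.132.58.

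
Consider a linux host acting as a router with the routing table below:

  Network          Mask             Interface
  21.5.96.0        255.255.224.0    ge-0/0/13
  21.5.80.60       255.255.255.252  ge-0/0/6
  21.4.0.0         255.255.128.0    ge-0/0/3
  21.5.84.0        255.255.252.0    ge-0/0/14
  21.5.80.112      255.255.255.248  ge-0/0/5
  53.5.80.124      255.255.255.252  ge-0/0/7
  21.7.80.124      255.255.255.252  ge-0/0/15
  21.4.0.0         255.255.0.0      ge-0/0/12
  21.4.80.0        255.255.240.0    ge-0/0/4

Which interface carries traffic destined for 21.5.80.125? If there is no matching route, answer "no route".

No entry's prefix contains 21.5.80.125; there is no default route.

no route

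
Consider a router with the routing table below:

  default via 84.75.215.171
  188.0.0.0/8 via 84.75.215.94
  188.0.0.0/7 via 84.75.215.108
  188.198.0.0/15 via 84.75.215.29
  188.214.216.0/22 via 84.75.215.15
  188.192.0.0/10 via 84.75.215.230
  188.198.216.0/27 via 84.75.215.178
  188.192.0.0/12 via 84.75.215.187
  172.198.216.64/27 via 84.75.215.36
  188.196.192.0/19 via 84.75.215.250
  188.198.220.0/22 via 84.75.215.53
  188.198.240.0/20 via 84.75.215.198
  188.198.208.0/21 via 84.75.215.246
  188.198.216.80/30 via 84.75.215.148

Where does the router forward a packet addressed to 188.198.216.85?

84.75.215.29

Routes whose prefix contains 188.198.216.85:
  0.0.0.0/0 (default, matches everything) -> 84.75.215.171
  188.0.0.0/7 (188.0.0.0 - 189.255.255.255) -> 84.75.215.108
  188.0.0.0/8 (188.0.0.0 - 188.255.255.255) -> 84.75.215.94
  188.192.0.0/10 (188.192.0.0 - 188.255.255.255) -> 84.75.215.230
  188.192.0.0/12 (188.192.0.0 - 188.207.255.255) -> 84.75.215.187
  188.198.0.0/15 (188.198.0.0 - 188.199.255.255) -> 84.75.215.29
More-specific entries that do NOT match:
  188.198.216.80/30 (188.198.216.80 - 188.198.216.83) does not contain 188.198.216.85
  188.198.216.0/27 (188.198.216.0 - 188.198.216.31) does not contain 188.198.216.85
  172.198.216.64/27 (172.198.216.64 - 172.198.216.95) does not contain 188.198.216.85
  188.214.216.0/22 (188.214.216.0 - 188.214.219.255) does not contain 188.198.216.85
  188.198.220.0/22 (188.198.220.0 - 188.198.223.255) does not contain 188.198.216.85
  188.198.208.0/21 (188.198.208.0 - 188.198.215.255) does not contain 188.198.216.85
  188.198.240.0/20 (188.198.240.0 - 188.198.255.255) does not contain 188.198.216.85
  188.196.192.0/19 (188.196.192.0 - 188.196.223.255) does not contain 188.198.216.85
Longest matching prefix is /15 -> next hop 84.75.215.29.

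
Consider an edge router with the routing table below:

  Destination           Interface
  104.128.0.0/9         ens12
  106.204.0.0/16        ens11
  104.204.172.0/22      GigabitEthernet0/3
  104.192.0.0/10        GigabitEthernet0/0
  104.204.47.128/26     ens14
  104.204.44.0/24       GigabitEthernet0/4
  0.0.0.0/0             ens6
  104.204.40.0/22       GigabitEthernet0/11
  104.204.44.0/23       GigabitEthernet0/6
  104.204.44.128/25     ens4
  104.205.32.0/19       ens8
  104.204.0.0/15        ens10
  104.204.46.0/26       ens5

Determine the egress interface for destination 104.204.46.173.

ens10

Routes whose prefix contains 104.204.46.173:
  0.0.0.0/0 (default, matches everything) -> ens6
  104.128.0.0/9 (104.128.0.0 - 104.255.255.255) -> ens12
  104.192.0.0/10 (104.192.0.0 - 104.255.255.255) -> GigabitEthernet0/0
  104.204.0.0/15 (104.204.0.0 - 104.205.255.255) -> ens10
More-specific entries that do NOT match:
  104.204.47.128/26 (104.204.47.128 - 104.204.47.191) does not contain 104.204.46.173
  104.204.46.0/26 (104.204.46.0 - 104.204.46.63) does not contain 104.204.46.173
  104.204.44.128/25 (104.204.44.128 - 104.204.44.255) does not contain 104.204.46.173
  104.204.44.0/24 (104.204.44.0 - 104.204.44.255) does not contain 104.204.46.173
  104.204.44.0/23 (104.204.44.0 - 104.204.45.255) does not contain 104.204.46.173
  104.204.172.0/22 (104.204.172.0 - 104.204.175.255) does not contain 104.204.46.173
  104.204.40.0/22 (104.204.40.0 - 104.204.43.255) does not contain 104.204.46.173
  104.205.32.0/19 (104.205.32.0 - 104.205.63.255) does not contain 104.204.46.173
  106.204.0.0/16 (106.204.0.0 - 106.204.255.255) does not contain 104.204.46.173
Longest matching prefix is /15 -> interface ens10.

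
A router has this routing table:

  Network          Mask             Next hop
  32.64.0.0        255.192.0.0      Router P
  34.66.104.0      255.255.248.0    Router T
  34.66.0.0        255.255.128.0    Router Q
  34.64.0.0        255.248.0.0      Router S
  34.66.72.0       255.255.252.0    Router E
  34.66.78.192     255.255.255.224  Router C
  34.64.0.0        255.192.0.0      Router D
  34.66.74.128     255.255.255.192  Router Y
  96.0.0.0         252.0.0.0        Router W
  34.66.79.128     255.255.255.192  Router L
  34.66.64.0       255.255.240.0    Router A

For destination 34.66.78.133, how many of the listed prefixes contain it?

Prefixes containing 34.66.78.133:
  34.64.0.0/10 (34.64.0.0 - 34.127.255.255)
  34.64.0.0/13 (34.64.0.0 - 34.71.255.255)
  34.66.0.0/17 (34.66.0.0 - 34.66.127.255)
  34.66.64.0/20 (34.66.64.0 - 34.66.79.255)
Total matching entries: 4.

4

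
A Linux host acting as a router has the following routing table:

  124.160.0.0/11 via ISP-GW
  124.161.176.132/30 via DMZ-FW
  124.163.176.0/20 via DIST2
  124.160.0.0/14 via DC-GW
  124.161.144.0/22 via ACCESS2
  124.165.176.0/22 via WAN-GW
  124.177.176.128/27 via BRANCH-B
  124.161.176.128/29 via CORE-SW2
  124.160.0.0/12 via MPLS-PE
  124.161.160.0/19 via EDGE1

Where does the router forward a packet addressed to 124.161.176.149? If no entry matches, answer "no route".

Routes whose prefix contains 124.161.176.149:
  124.160.0.0/11 (124.160.0.0 - 124.191.255.255) -> ISP-GW
  124.160.0.0/12 (124.160.0.0 - 124.175.255.255) -> MPLS-PE
  124.160.0.0/14 (124.160.0.0 - 124.163.255.255) -> DC-GW
  124.161.160.0/19 (124.161.160.0 - 124.161.191.255) -> EDGE1
More-specific entries that do NOT match:
  124.161.176.132/30 (124.161.176.132 - 124.161.176.135) does not contain 124.161.176.149
  124.161.176.128/29 (124.161.176.128 - 124.161.176.135) does not contain 124.161.176.149
  124.177.176.128/27 (124.177.176.128 - 124.177.176.159) does not contain 124.161.176.149
  124.161.144.0/22 (124.161.144.0 - 124.161.147.255) does not contain 124.161.176.149
  124.165.176.0/22 (124.165.176.0 - 124.165.179.255) does not contain 124.161.176.149
  124.163.176.0/20 (124.163.176.0 - 124.163.191.255) does not contain 124.161.176.149
Longest matching prefix is /19 -> next hop EDGE1.

EDGE1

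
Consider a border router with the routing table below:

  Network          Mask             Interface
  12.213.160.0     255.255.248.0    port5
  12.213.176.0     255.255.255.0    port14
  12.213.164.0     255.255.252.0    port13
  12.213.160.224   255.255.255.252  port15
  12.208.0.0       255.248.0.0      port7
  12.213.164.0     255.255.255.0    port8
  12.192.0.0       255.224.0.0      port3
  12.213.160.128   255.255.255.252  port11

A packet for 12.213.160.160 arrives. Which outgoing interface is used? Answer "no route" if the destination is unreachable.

port5

Routes whose prefix contains 12.213.160.160:
  12.192.0.0/11 (12.192.0.0 - 12.223.255.255) -> port3
  12.208.0.0/13 (12.208.0.0 - 12.215.255.255) -> port7
  12.213.160.0/21 (12.213.160.0 - 12.213.167.255) -> port5
More-specific entries that do NOT match:
  12.213.160.224/30 (12.213.160.224 - 12.213.160.227) does not contain 12.213.160.160
  12.213.160.128/30 (12.213.160.128 - 12.213.160.131) does not contain 12.213.160.160
  12.213.176.0/24 (12.213.176.0 - 12.213.176.255) does not contain 12.213.160.160
  12.213.164.0/24 (12.213.164.0 - 12.213.164.255) does not contain 12.213.160.160
  12.213.164.0/22 (12.213.164.0 - 12.213.167.255) does not contain 12.213.160.160
Longest matching prefix is /21 -> interface port5.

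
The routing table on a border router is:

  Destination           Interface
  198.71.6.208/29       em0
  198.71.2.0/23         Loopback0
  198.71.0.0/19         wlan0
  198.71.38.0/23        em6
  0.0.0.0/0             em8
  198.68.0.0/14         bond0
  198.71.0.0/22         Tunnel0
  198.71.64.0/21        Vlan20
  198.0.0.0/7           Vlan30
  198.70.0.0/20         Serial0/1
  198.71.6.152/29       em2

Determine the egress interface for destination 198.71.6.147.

Routes whose prefix contains 198.71.6.147:
  0.0.0.0/0 (default, matches everything) -> em8
  198.0.0.0/7 (198.0.0.0 - 199.255.255.255) -> Vlan30
  198.68.0.0/14 (198.68.0.0 - 198.71.255.255) -> bond0
  198.71.0.0/19 (198.71.0.0 - 198.71.31.255) -> wlan0
More-specific entries that do NOT match:
  198.71.6.208/29 (198.71.6.208 - 198.71.6.215) does not contain 198.71.6.147
  198.71.6.152/29 (198.71.6.152 - 198.71.6.159) does not contain 198.71.6.147
  198.71.2.0/23 (198.71.2.0 - 198.71.3.255) does not contain 198.71.6.147
  198.71.38.0/23 (198.71.38.0 - 198.71.39.255) does not contain 198.71.6.147
  198.71.0.0/22 (198.71.0.0 - 198.71.3.255) does not contain 198.71.6.147
  198.71.64.0/21 (198.71.64.0 - 198.71.71.255) does not contain 198.71.6.147
  198.70.0.0/20 (198.70.0.0 - 198.70.15.255) does not contain 198.71.6.147
Longest matching prefix is /19 -> interface wlan0.

wlan0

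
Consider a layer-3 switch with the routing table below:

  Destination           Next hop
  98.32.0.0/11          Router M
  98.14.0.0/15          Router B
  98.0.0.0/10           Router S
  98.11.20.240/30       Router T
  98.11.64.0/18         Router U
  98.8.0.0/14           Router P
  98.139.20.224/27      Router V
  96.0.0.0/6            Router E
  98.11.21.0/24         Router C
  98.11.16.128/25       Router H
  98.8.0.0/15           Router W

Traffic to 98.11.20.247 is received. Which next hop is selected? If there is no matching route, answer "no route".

Router P

Routes whose prefix contains 98.11.20.247:
  96.0.0.0/6 (96.0.0.0 - 99.255.255.255) -> Router E
  98.0.0.0/10 (98.0.0.0 - 98.63.255.255) -> Router S
  98.8.0.0/14 (98.8.0.0 - 98.11.255.255) -> Router P
More-specific entries that do NOT match:
  98.11.20.240/30 (98.11.20.240 - 98.11.20.243) does not contain 98.11.20.247
  98.139.20.224/27 (98.139.20.224 - 98.139.20.255) does not contain 98.11.20.247
  98.11.16.128/25 (98.11.16.128 - 98.11.16.255) does not contain 98.11.20.247
  98.11.21.0/24 (98.11.21.0 - 98.11.21.255) does not contain 98.11.20.247
  98.11.64.0/18 (98.11.64.0 - 98.11.127.255) does not contain 98.11.20.247
  98.14.0.0/15 (98.14.0.0 - 98.15.255.255) does not contain 98.11.20.247
  98.8.0.0/15 (98.8.0.0 - 98.9.255.255) does not contain 98.11.20.247
Longest matching prefix is /14 -> next hop Router P.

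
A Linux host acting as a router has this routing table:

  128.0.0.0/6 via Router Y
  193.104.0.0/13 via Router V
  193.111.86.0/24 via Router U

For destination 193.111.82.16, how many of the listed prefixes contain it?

Prefixes containing 193.111.82.16:
  193.104.0.0/13 (193.104.0.0 - 193.111.255.255)
Total matching entries: 1.

1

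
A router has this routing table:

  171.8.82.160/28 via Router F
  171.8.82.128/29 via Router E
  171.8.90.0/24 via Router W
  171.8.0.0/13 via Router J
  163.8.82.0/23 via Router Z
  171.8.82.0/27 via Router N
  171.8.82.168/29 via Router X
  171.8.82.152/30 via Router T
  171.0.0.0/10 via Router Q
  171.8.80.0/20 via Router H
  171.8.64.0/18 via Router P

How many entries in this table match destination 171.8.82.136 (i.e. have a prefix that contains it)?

Prefixes containing 171.8.82.136:
  171.0.0.0/10 (171.0.0.0 - 171.63.255.255)
  171.8.0.0/13 (171.8.0.0 - 171.15.255.255)
  171.8.64.0/18 (171.8.64.0 - 171.8.127.255)
  171.8.80.0/20 (171.8.80.0 - 171.8.95.255)
Total matching entries: 4.

4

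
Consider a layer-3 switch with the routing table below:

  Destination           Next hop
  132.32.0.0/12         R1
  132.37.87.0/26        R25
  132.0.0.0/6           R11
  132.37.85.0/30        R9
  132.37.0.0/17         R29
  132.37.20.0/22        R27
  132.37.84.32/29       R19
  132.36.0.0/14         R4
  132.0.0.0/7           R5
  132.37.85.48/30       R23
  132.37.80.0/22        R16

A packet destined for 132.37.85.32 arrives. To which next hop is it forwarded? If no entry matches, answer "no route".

R29

Routes whose prefix contains 132.37.85.32:
  132.0.0.0/6 (132.0.0.0 - 135.255.255.255) -> R11
  132.0.0.0/7 (132.0.0.0 - 133.255.255.255) -> R5
  132.32.0.0/12 (132.32.0.0 - 132.47.255.255) -> R1
  132.36.0.0/14 (132.36.0.0 - 132.39.255.255) -> R4
  132.37.0.0/17 (132.37.0.0 - 132.37.127.255) -> R29
More-specific entries that do NOT match:
  132.37.85.0/30 (132.37.85.0 - 132.37.85.3) does not contain 132.37.85.32
  132.37.85.48/30 (132.37.85.48 - 132.37.85.51) does not contain 132.37.85.32
  132.37.84.32/29 (132.37.84.32 - 132.37.84.39) does not contain 132.37.85.32
  132.37.87.0/26 (132.37.87.0 - 132.37.87.63) does not contain 132.37.85.32
  132.37.20.0/22 (132.37.20.0 - 132.37.23.255) does not contain 132.37.85.32
  132.37.80.0/22 (132.37.80.0 - 132.37.83.255) does not contain 132.37.85.32
Longest matching prefix is /17 -> next hop R29.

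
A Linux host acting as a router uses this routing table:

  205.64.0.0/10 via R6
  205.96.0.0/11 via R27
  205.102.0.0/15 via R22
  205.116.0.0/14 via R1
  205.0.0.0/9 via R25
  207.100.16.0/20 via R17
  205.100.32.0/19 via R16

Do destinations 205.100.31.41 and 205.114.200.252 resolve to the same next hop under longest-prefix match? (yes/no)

205.100.31.41: longest match 205.96.0.0/11 -> R27
205.114.200.252: longest match 205.96.0.0/11 -> R27

yes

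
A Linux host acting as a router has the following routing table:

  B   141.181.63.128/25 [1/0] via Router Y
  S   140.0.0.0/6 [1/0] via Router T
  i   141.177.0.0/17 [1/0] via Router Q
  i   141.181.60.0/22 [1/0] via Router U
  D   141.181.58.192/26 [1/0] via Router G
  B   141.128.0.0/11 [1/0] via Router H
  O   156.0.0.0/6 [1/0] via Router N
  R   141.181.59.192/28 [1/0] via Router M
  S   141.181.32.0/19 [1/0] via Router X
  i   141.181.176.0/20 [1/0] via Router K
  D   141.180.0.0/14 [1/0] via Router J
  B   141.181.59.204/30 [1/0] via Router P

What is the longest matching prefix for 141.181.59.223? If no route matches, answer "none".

Entries matching 141.181.59.223:
  140.0.0.0/6 (140.0.0.0 - 143.255.255.255)
  141.180.0.0/14 (141.180.0.0 - 141.183.255.255)
  141.181.32.0/19 (141.181.32.0 - 141.181.63.255)
Most specific is 141.181.32.0/19.

141.181.32.0/19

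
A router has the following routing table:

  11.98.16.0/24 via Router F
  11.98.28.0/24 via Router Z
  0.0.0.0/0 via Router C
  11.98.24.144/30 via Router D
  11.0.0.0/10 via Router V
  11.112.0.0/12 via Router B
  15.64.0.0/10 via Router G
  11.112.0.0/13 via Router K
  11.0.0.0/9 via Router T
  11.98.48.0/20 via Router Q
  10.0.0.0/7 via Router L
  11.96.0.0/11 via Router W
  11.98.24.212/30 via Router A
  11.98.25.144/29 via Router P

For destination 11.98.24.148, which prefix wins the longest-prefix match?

Entries matching 11.98.24.148:
  0.0.0.0/0 (default, matches everything)
  10.0.0.0/7 (10.0.0.0 - 11.255.255.255)
  11.0.0.0/9 (11.0.0.0 - 11.127.255.255)
  11.96.0.0/11 (11.96.0.0 - 11.127.255.255)
Most specific is 11.96.0.0/11.

11.96.0.0/11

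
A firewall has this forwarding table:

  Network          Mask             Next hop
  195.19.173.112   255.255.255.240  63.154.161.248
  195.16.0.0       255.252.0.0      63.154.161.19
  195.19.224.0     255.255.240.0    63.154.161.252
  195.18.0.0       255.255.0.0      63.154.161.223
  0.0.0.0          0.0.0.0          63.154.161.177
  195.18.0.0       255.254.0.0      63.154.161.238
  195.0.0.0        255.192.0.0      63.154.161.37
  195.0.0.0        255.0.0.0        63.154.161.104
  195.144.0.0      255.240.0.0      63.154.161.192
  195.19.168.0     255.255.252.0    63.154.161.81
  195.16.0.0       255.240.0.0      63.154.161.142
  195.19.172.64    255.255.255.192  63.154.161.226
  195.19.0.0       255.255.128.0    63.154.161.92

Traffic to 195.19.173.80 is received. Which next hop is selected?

63.154.161.238

Routes whose prefix contains 195.19.173.80:
  0.0.0.0/0 (default, matches everything) -> 63.154.161.177
  195.0.0.0/8 (195.0.0.0 - 195.255.255.255) -> 63.154.161.104
  195.0.0.0/10 (195.0.0.0 - 195.63.255.255) -> 63.154.161.37
  195.16.0.0/12 (195.16.0.0 - 195.31.255.255) -> 63.154.161.142
  195.16.0.0/14 (195.16.0.0 - 195.19.255.255) -> 63.154.161.19
  195.18.0.0/15 (195.18.0.0 - 195.19.255.255) -> 63.154.161.238
More-specific entries that do NOT match:
  195.19.173.112/28 (195.19.173.112 - 195.19.173.127) does not contain 195.19.173.80
  195.19.172.64/26 (195.19.172.64 - 195.19.172.127) does not contain 195.19.173.80
  195.19.168.0/22 (195.19.168.0 - 195.19.171.255) does not contain 195.19.173.80
  195.19.224.0/20 (195.19.224.0 - 195.19.239.255) does not contain 195.19.173.80
  195.19.0.0/17 (195.19.0.0 - 195.19.127.255) does not contain 195.19.173.80
  195.18.0.0/16 (195.18.0.0 - 195.18.255.255) does not contain 195.19.173.80
Longest matching prefix is /15 -> next hop 63.154.161.238.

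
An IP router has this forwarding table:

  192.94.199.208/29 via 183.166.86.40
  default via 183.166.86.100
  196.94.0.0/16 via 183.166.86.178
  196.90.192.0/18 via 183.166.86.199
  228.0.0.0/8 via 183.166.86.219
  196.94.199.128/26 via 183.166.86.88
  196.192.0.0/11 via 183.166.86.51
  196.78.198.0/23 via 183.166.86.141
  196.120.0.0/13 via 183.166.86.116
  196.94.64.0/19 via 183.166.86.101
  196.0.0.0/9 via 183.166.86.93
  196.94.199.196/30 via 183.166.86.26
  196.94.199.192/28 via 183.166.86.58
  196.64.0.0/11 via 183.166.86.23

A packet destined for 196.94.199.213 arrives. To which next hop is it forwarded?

Routes whose prefix contains 196.94.199.213:
  0.0.0.0/0 (default, matches everything) -> 183.166.86.100
  196.0.0.0/9 (196.0.0.0 - 196.127.255.255) -> 183.166.86.93
  196.64.0.0/11 (196.64.0.0 - 196.95.255.255) -> 183.166.86.23
  196.94.0.0/16 (196.94.0.0 - 196.94.255.255) -> 183.166.86.178
More-specific entries that do NOT match:
  196.94.199.196/30 (196.94.199.196 - 196.94.199.199) does not contain 196.94.199.213
  192.94.199.208/29 (192.94.199.208 - 192.94.199.215) does not contain 196.94.199.213
  196.94.199.192/28 (196.94.199.192 - 196.94.199.207) does not contain 196.94.199.213
  196.94.199.128/26 (196.94.199.128 - 196.94.199.191) does not contain 196.94.199.213
  196.78.198.0/23 (196.78.198.0 - 196.78.199.255) does not contain 196.94.199.213
  196.94.64.0/19 (196.94.64.0 - 196.94.95.255) does not contain 196.94.199.213
  196.90.192.0/18 (196.90.192.0 - 196.90.255.255) does not contain 196.94.199.213
Longest matching prefix is /16 -> next hop 183.166.86.178.

183.166.86.178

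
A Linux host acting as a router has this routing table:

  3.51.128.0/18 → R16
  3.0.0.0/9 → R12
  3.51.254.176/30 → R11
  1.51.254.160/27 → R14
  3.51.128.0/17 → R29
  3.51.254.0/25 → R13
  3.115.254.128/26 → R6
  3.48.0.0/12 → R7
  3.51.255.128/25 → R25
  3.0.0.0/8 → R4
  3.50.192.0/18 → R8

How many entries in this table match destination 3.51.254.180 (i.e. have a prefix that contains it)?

4

Prefixes containing 3.51.254.180:
  3.0.0.0/8 (3.0.0.0 - 3.255.255.255)
  3.0.0.0/9 (3.0.0.0 - 3.127.255.255)
  3.48.0.0/12 (3.48.0.0 - 3.63.255.255)
  3.51.128.0/17 (3.51.128.0 - 3.51.255.255)
Total matching entries: 4.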